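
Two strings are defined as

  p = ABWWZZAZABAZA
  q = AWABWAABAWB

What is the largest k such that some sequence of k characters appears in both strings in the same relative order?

7

Taking A at p[1]=q[3] → B at p[2]=q[4] → W at p[4]=q[5] → A at p[7]=q[6] → A at p[9]=q[7] → B at p[10]=q[8] → A at p[11]=q[9] gives a common subsequence of length 7, and the DP table's final entry dp[13][11] is also 7, so no common subsequence is longer.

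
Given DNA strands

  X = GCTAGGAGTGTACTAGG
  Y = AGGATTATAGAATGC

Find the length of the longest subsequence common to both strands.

One common subsequence of length 11: A (X #4, Y #1); then G (X #5, Y #2); then G (X #6, Y #3); then A (X #7, Y #4); then T (X #9, Y #5); then T (X #11, Y #6); then A (X #12, Y #7); then T (X #14, Y #8); then A (X #15, Y #9); then G (X #16, Y #10); then G (X #17, Y #14). The LCS DP gives dp[17][15] = 11, so this is optimal.

11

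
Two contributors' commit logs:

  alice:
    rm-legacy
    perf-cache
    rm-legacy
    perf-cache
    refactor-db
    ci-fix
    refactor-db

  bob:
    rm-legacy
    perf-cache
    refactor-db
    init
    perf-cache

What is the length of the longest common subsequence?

Taking rm-legacy at alice[1]=bob[1], then perf-cache at alice[2]=bob[2], then perf-cache at alice[4]=bob[5] gives a common subsequence of length 3. Since dp[7][5] = 3, nothing longer is possible.

3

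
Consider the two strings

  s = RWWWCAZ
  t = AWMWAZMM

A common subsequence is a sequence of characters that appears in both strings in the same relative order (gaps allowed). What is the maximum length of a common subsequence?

4

Pick W [2,2], W [4,4], A [6,5], Z [7,6]; all 4 characters appear in both, in order. The LCS DP gives dp[7][8] = 4, so this is optimal.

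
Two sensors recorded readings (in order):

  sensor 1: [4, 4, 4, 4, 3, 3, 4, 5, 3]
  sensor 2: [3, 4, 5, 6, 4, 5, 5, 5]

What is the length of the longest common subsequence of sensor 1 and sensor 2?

Let dp[i][j] be the LCS length of the first i values of sensor 1 and the first j values of sensor 2. dp[i][j] = dp[i-1][j-1]+1 when the i-th and j-th values match, else max(dp[i-1][j], dp[i][j-1]).
    ·  3  4  5  6  4  5  5  5
 ·  0  0  0  0  0  0  0  0  0
 4  0  0  1  1  1  1  1  1  1
 4  0  0  1  1  1  2  2  2  2
 4  0  0  1  1  1  2  2  2  2
 4  0  0  1  1  1  2  2  2  2
 3  0  1  1  1  1  2  2  2  2
 3  0  1  1  1  1  2  2  2  2
 4  0  1  2  2  2  2  2  2  2
 5  0  1  2  3  3  3  3  3  3
 3  0  1  2  3  3  3  3  3  3
dp[9][8] = 3. One LCS (by backtracking along matches): 4, 4, 5.

3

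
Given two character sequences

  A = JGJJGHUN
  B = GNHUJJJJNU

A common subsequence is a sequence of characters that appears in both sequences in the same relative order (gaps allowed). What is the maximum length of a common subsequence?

Pick J (A #1, B #6), then J (A #3, B #7), then J (A #4, B #8), then U (A #7, B #10); all 4 characters appear in both, in order, and the DP table's final entry dp[8][10] is also 4, so no common subsequence is longer.

4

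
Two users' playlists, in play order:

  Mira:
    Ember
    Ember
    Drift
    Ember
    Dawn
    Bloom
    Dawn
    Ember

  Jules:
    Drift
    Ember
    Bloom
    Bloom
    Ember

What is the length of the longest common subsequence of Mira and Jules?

Pick Drift [3,1]; then Ember [4,2]; then Bloom [6,4]; then Ember [8,5]; all 4 songs appear in both, in order. Since dp[8][5] = 4, nothing longer is possible.

4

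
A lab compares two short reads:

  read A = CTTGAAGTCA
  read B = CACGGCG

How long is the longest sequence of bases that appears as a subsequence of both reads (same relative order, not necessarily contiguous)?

Let dp[i][j] be the LCS length of the first i bases of read A and the first j bases of read B. dp[i][j] = dp[i-1][j-1]+1 when the i-th and j-th bases match, else max(dp[i-1][j], dp[i][j-1]).
    ·  C  A  C  G  G  C  G
 ·  0  0  0  0  0  0  0  0
 C  0  1  1  1  1  1  1  1
 T  0  1  1  1  1  1  1  1
 T  0  1  1  1  1  1  1  1
 G  0  1  1  1  2  2  2  2
 A  0  1  2  2  2  2  2  2
 A  0  1  2  2  2  2  2  2
 G  0  1  2  2  3  3  3  3
 T  0  1  2  2  3  3  3  3
 C  0  1  2  3  3  3  4  4
 A  0  1  2  3  3  3  4  4
dp[10][7] = 4. One LCS (by backtracking along matches): CGGC.

4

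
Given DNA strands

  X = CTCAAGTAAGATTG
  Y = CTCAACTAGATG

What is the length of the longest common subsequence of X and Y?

11

Match C [1,1], then T [2,2], then C [3,3], then A [4,4], then A [5,5], then T [7,7], then A [9,8], then G [10,9], then A [11,10], then T [13,11], then G [14,12] — 11 bases in the same relative order in both. Since dp[14][12] = 11, nothing longer is possible.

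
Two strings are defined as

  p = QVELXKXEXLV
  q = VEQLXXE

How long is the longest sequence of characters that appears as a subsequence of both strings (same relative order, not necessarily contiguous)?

6

Pick V at p[2]=q[1] → E at p[3]=q[2] → L at p[4]=q[4] → X at p[5]=q[5] → X at p[7]=q[6] → E at p[8]=q[7]; all 6 characters appear in both, in order. The LCS DP gives dp[11][7] = 6, so this is optimal.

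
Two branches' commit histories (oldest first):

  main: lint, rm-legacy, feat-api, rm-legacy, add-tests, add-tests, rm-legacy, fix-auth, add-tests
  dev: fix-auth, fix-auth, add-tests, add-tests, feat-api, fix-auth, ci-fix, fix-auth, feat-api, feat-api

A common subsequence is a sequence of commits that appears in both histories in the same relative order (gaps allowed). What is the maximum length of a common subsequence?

Pick add-tests at main[5]=dev[3]; then add-tests at main[6]=dev[4]; then fix-auth at main[8]=dev[8]; all 3 commits appear in both, in order, and the DP table's final entry dp[9][10] is also 3, so no common subsequence is longer.

3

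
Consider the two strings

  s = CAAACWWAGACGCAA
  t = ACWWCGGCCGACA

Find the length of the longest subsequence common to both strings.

Match A (s #4, t #1), then C (s #5, t #2), then W (s #6, t #3), then W (s #7, t #4), then G (s #9, t #7), then C (s #11, t #9), then G (s #12, t #10), then C (s #13, t #12), then A (s #15, t #13) — 9 characters in the same relative order in both. dp[15][13] = 9 confirms this is the maximum.

9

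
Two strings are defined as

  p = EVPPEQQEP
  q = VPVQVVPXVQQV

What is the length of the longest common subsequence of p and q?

One common subsequence of length 5: V at p[2]=q[1], P at p[3]=q[2], P at p[4]=q[7], Q at p[6]=q[10], Q at p[7]=q[11]. dp[9][12] = 5 confirms this is the maximum.

5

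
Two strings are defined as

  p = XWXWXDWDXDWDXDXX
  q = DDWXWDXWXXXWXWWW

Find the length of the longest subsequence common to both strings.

One common subsequence of length 9: W [2,3] → X [3,4] → W [4,5] → X [5,7] → W [7,8] → X [9,9] → X [13,10] → X [15,11] → X [16,13]. dp[16][16] = 9 confirms this is the maximum.

9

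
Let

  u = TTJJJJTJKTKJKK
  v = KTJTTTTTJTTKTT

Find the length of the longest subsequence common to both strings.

Match T (u #1, v #7); then T (u #2, v #8); then J (u #3, v #9); then T (u #7, v #11); then K (u #9, v #12); then T (u #10, v #14) — 6 characters in the same relative order in both. The LCS DP gives dp[14][14] = 6, so this is optimal.

6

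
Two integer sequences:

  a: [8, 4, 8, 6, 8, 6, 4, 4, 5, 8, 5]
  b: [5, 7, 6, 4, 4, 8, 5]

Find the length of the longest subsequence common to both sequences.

Pick 6 [6,3], then 4 [7,4], then 4 [8,5], then 8 [10,6], then 5 [11,7]; all 5 values appear in both, in order. Since dp[11][7] = 5, nothing longer is possible.

5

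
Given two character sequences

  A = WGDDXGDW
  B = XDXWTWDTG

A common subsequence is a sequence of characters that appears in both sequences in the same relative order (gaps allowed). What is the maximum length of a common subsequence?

3

Let dp[i][j] be the LCS length of the first i characters of A and the first j characters of B. dp[i][j] = dp[i-1][j-1]+1 when the i-th and j-th characters match, else max(dp[i-1][j], dp[i][j-1]).
    ·  X  D  X  W  T  W  D  T  G
 ·  0  0  0  0  0  0  0  0  0  0
 W  0  0  0  0  1  1  1  1  1  1
 G  0  0  0  0  1  1  1  1  1  2
 D  0  0  1  1  1  1  1  2  2  2
 D  0  0  1  1  1  1  1  2  2  2
 X  0  1  1  2  2  2  2  2  2  2
 G  0  1  1  2  2  2  2  2  2  3
 D  0  1  2  2  2  2  2  3  3  3
 W  0  1  2  2  3  3  3  3  3  3
dp[8][9] = 3. One LCS (by backtracking along matches): WDG.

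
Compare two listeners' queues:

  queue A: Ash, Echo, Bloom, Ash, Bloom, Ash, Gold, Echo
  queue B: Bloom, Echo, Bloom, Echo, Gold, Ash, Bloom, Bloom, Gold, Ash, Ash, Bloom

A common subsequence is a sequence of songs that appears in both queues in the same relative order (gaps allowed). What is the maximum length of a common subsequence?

5

Pick Echo (queue A #2, queue B #2); then Bloom (queue A #3, queue B #3); then Ash (queue A #4, queue B #6); then Bloom (queue A #5, queue B #8); then Ash (queue A #6, queue B #11); all 5 songs appear in both, in order, and the DP table's final entry dp[8][12] is also 5, so no common subsequence is longer.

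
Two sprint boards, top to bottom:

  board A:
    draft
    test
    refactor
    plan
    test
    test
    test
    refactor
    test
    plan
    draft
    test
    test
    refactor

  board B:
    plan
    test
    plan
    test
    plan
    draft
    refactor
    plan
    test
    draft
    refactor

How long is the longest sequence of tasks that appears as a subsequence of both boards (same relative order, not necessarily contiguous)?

Taking test (board A #2, board B #2), plan (board A #4, board B #3), test (board A #5, board B #4), refactor (board A #8, board B #7), test (board A #9, board B #9), draft (board A #11, board B #10), refactor (board A #14, board B #11) gives a common subsequence of length 7. The LCS DP gives dp[14][11] = 7, so this is optimal.

7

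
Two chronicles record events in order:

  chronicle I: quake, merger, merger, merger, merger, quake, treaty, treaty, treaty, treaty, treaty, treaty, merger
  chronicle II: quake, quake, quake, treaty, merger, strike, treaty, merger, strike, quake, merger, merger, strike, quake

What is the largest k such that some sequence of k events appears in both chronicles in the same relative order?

Taking quake at chronicle I[1]=chronicle II[3] → merger at chronicle I[2]=chronicle II[5] → merger at chronicle I[3]=chronicle II[8] → merger at chronicle I[4]=chronicle II[11] → merger at chronicle I[5]=chronicle II[12] → quake at chronicle I[6]=chronicle II[14] gives a common subsequence of length 6, and the DP table's final entry dp[13][14] is also 6, so no common subsequence is longer.

6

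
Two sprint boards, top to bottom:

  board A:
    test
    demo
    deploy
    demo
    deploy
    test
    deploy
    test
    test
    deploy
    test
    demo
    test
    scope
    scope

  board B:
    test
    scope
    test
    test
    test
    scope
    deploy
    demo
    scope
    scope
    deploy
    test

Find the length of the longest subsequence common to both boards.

8

Match test [1,1] → test [6,3] → test [8,4] → test [9,5] → deploy [10,7] → demo [12,8] → scope [14,9] → scope [15,10] — 8 tasks in the same relative order in both, and the DP table's final entry dp[15][12] is also 8, so no common subsequence is longer.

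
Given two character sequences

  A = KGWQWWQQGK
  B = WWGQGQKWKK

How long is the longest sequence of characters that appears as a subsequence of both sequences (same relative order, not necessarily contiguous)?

Taking W at A[3]=B[1], then W at A[5]=B[2], then Q at A[7]=B[4], then Q at A[8]=B[6], then K at A[10]=B[10] gives a common subsequence of length 5, and the DP table's final entry dp[10][10] is also 5, so no common subsequence is longer.

5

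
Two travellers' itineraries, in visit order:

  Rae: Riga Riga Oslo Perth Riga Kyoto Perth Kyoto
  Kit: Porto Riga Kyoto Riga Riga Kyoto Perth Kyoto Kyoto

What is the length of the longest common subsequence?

One common subsequence of length 6: Riga at Rae[1]=Kit[2], then Riga at Rae[2]=Kit[4], then Riga at Rae[5]=Kit[5], then Kyoto at Rae[6]=Kit[6], then Perth at Rae[7]=Kit[7], then Kyoto at Rae[8]=Kit[9]. dp[8][9] = 6 confirms this is the maximum.

6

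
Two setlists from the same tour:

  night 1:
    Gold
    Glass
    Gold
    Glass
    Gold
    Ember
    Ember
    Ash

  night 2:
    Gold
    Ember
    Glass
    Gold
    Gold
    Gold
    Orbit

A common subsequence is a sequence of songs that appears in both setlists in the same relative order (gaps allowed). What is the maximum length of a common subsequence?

4

Match Gold [1,1], Glass [2,3], Gold [3,5], Gold [5,6] — 4 songs in the same relative order in both, and the DP table's final entry dp[8][7] is also 4, so no common subsequence is longer.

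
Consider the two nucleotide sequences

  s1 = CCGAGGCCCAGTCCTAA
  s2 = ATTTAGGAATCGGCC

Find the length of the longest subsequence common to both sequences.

7

Match A at s1[4]=s2[5], then G at s1[5]=s2[6], then G at s1[6]=s2[7], then C at s1[7]=s2[11], then G at s1[11]=s2[13], then C at s1[13]=s2[14], then C at s1[14]=s2[15] — 7 bases in the same relative order in both, and the DP table's final entry dp[17][15] is also 7, so no common subsequence is longer.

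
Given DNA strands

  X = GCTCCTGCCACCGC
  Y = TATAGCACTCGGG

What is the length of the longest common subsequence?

Pick T at X[3]=Y[1], then T at X[6]=Y[3], then G at X[7]=Y[5], then C at X[9]=Y[6], then A at X[10]=Y[7], then C at X[11]=Y[8], then C at X[12]=Y[10], then G at X[13]=Y[13]; all 8 bases appear in both, in order. dp[14][13] = 8 confirms this is the maximum.

8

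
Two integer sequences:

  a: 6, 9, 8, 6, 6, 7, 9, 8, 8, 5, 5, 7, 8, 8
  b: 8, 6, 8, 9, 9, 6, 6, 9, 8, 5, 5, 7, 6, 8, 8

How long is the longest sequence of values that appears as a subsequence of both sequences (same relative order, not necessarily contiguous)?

Taking 6 at a[1]=b[2], then 9 at a[2]=b[5], then 6 at a[4]=b[6], then 6 at a[5]=b[7], then 9 at a[7]=b[8], then 8 at a[9]=b[9], then 5 at a[10]=b[10], then 5 at a[11]=b[11], then 7 at a[12]=b[12], then 8 at a[13]=b[14], then 8 at a[14]=b[15] gives a common subsequence of length 11, and the DP table's final entry dp[14][15] is also 11, so no common subsequence is longer.

11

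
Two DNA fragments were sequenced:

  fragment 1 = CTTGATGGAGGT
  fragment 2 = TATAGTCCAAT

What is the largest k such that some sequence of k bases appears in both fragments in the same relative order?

6

Match T (fragment 1 #2, fragment 2 #1), T (fragment 1 #3, fragment 2 #3), G (fragment 1 #4, fragment 2 #5), A (fragment 1 #5, fragment 2 #9), A (fragment 1 #9, fragment 2 #10), T (fragment 1 #12, fragment 2 #11) — 6 bases in the same relative order in both. dp[12][11] = 6 confirms this is the maximum.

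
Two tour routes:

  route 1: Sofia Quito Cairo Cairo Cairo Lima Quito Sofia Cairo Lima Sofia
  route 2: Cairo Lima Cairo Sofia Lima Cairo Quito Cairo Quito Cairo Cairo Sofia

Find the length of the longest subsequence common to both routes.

6

One common subsequence of length 6: Sofia [1,4] → Quito [2,7] → Cairo [3,8] → Cairo [5,10] → Cairo [9,11] → Sofia [11,12], and the DP table's final entry dp[11][12] is also 6, so no common subsequence is longer.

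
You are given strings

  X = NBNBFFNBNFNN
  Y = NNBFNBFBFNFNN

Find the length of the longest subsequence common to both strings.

Pick N [1,2]; then B [2,3]; then N [3,5]; then B [4,6]; then F [5,7]; then F [6,9]; then N [9,10]; then F [10,11]; then N [11,12]; then N [12,13]; all 10 characters appear in both, in order, and the DP table's final entry dp[12][13] is also 10, so no common subsequence is longer.

10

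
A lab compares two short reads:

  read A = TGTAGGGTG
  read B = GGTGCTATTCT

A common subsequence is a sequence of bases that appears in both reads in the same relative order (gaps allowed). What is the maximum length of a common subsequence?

5

One common subsequence of length 5: T (read A #1, read B #3), then G (read A #2, read B #4), then T (read A #3, read B #6), then A (read A #4, read B #7), then T (read A #8, read B #11). The LCS DP gives dp[9][11] = 5, so this is optimal.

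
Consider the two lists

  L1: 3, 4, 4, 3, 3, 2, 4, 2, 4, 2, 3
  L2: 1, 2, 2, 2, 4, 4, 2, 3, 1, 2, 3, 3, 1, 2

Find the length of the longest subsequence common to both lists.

Taking 4 at L1[2]=L2[5], 4 at L1[3]=L2[6], 3 at L1[4]=L2[11], 3 at L1[5]=L2[12], 2 at L1[10]=L2[14] gives a common subsequence of length 5, and the DP table's final entry dp[11][14] is also 5, so no common subsequence is longer.

5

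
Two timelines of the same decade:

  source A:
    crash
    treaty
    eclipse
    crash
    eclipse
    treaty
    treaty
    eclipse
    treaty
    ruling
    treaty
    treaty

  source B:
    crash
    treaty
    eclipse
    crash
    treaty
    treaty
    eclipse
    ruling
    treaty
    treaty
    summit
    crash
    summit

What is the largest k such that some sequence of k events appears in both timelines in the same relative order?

Pick crash [1,1], treaty [2,2], eclipse [3,3], crash [4,4], treaty [6,5], treaty [7,6], eclipse [8,7], ruling [10,8], treaty [11,9], treaty [12,10]; all 10 events appear in both, in order. dp[12][13] = 10 confirms this is the maximum.

10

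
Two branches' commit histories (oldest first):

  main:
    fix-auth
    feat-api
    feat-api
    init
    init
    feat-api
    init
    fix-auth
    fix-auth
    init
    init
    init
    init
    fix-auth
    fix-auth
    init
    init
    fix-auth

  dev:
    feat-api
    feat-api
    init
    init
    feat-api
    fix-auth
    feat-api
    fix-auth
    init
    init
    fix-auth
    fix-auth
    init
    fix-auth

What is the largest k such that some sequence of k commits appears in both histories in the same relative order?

13

Taking feat-api (main #2, dev #1); then feat-api (main #3, dev #2); then init (main #4, dev #3); then init (main #5, dev #4); then feat-api (main #6, dev #5); then fix-auth (main #8, dev #6); then fix-auth (main #9, dev #8); then init (main #12, dev #9); then init (main #13, dev #10); then fix-auth (main #14, dev #11); then fix-auth (main #15, dev #12); then init (main #17, dev #13); then fix-auth (main #18, dev #14) gives a common subsequence of length 13. Since dp[18][14] = 13, nothing longer is possible.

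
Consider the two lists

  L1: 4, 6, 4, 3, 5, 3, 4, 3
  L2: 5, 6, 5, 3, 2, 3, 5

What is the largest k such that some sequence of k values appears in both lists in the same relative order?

Let dp[i][j] be the LCS length of the first i values of L1 and the first j values of L2. dp[i][j] = dp[i-1][j-1]+1 when the i-th and j-th values match, else max(dp[i-1][j], dp[i][j-1]).
    ·  5  6  5  3  2  3  5
 ·  0  0  0  0  0  0  0  0
 4  0  0  0  0  0  0  0  0
 6  0  0  1  1  1  1  1  1
 4  0  0  1  1  1  1  1  1
 3  0  0  1  1  2  2  2  2
 5  0  1  1  2  2  2  2  3
 3  0  1  1  2  3  3  3  3
 4  0  1  1  2  3  3  3  3
 3  0  1  1  2  3  3  4  4
dp[8][7] = 4. One LCS (by backtracking along matches): 6, 5, 3, 3.

4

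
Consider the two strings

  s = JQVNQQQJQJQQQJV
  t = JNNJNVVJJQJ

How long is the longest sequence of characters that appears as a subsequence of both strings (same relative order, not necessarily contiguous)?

Pick J (s #1, t #4) → V (s #3, t #7) → J (s #8, t #8) → J (s #10, t #9) → Q (s #13, t #10) → J (s #14, t #11); all 6 characters appear in both, in order, and the DP table's final entry dp[15][11] is also 6, so no common subsequence is longer.

6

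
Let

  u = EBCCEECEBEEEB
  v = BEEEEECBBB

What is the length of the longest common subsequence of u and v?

7

Pick B [2,1], then E [5,2], then E [6,3], then E [8,4], then E [10,5], then E [11,6], then B [13,10]; all 7 characters appear in both, in order. Since dp[13][10] = 7, nothing longer is possible.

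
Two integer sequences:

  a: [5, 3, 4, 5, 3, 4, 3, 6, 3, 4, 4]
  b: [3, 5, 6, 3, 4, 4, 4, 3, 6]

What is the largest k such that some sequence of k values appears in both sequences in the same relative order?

6

Pick 5 at a[1]=b[2], then 3 at a[2]=b[4], then 4 at a[3]=b[6], then 4 at a[6]=b[7], then 3 at a[7]=b[8], then 6 at a[8]=b[9]; all 6 values appear in both, in order. The LCS DP gives dp[11][9] = 6, so this is optimal.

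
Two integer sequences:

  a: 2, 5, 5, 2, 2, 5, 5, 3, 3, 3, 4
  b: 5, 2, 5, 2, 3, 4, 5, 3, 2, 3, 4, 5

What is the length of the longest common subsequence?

Let dp[i][j] be the LCS length of the first i values of a and the first j values of b. dp[i][j] = dp[i-1][j-1]+1 when the i-th and j-th values match, else max(dp[i-1][j], dp[i][j-1]).
    ·  5  2  5  2  3  4  5  3  2  3  4  5
 ·  0  0  0  0  0  0  0  0  0  0  0  0  0
 2  0  0  1  1  1  1  1  1  1  1  1  1  1
 5  0  1  1  2  2  2  2  2  2  2  2  2  2
 5  0  1  1  2  2  2  2  3  3  3  3  3  3
 2  0  1  2  2  3  3  3  3  3  4  4  4  4
 2  0  1  2  2  3  3  3  3  3  4  4  4  4
 5  0  1  2  3  3  3  3  4  4  4  4  4  5
 5  0  1  2  3  3  3  3  4  4  4  4  4  5
 3  0  1  2  3  3  4  4  4  5  5  5  5  5
 3  0  1  2  3  3  4  4  4  5  5  6  6  6
 3  0  1  2  3  3  4  4  4  5  5  6  6  6
 4  0  1  2  3  3  4  5  5  5  5  6  7  7
dp[11][12] = 7. One LCS (by backtracking along matches): 2, 5, 2, 5, 3, 3, 4.

7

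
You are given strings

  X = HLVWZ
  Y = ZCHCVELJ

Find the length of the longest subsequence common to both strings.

Match H [1,3], L [2,7] — 2 characters in the same relative order in both. The LCS DP gives dp[5][8] = 2, so this is optimal.

2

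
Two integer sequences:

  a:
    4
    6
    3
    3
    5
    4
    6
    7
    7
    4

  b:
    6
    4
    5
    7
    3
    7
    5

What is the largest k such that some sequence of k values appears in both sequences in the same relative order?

4

Taking 4 (a #1, b #2); then 5 (a #5, b #3); then 7 (a #8, b #4); then 7 (a #9, b #6) gives a common subsequence of length 4, and the DP table's final entry dp[10][7] is also 4, so no common subsequence is longer.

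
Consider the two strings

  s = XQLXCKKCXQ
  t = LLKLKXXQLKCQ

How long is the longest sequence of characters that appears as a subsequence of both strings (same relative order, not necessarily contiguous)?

Match X (s #1, t #7), Q (s #2, t #8), L (s #3, t #9), K (s #7, t #10), C (s #8, t #11), Q (s #10, t #12) — 6 characters in the same relative order in both. Since dp[10][12] = 6, nothing longer is possible.

6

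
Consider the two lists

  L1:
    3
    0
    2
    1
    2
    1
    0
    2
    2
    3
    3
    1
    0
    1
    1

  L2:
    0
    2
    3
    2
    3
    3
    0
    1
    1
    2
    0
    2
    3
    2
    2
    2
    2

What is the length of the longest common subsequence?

Pick 0 (L1 #2, L2 #1); then 2 (L1 #3, L2 #2); then 2 (L1 #9, L2 #4); then 3 (L1 #10, L2 #5); then 3 (L1 #11, L2 #6); then 0 (L1 #13, L2 #7); then 1 (L1 #14, L2 #8); then 1 (L1 #15, L2 #9); all 8 values appear in both, in order. The LCS DP gives dp[15][17] = 8, so this is optimal.

8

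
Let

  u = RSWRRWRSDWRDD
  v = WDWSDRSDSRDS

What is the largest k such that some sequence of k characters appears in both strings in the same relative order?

7

Match W [3,1], W [6,3], R [7,6], S [8,7], D [9,8], R [11,10], D [12,11] — 7 characters in the same relative order in both. Since dp[13][12] = 7, nothing longer is possible.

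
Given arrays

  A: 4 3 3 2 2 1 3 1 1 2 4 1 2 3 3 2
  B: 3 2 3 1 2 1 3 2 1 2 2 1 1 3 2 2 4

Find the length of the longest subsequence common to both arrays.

10

Match 3 at A[2]=B[1]; then 3 at A[3]=B[3]; then 2 at A[5]=B[5]; then 1 at A[6]=B[6]; then 3 at A[7]=B[7]; then 1 at A[8]=B[9]; then 1 at A[9]=B[12]; then 1 at A[12]=B[13]; then 2 at A[13]=B[15]; then 2 at A[16]=B[16] — 10 values in the same relative order in both. The LCS DP gives dp[16][17] = 10, so this is optimal.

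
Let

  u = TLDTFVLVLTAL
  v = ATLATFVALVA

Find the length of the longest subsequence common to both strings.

Let dp[i][j] be the LCS length of the first i characters of u and the first j characters of v. dp[i][j] = dp[i-1][j-1]+1 when the i-th and j-th characters match, else max(dp[i-1][j], dp[i][j-1]).
    ·  A  T  L  A  T  F  V  A  L  V  A
 ·  0  0  0  0  0  0  0  0  0  0  0  0
 T  0  0  1  1  1  1  1  1  1  1  1  1
 L  0  0  1  2  2  2  2  2  2  2  2  2
 D  0  0  1  2  2  2  2  2  2  2  2  2
 T  0  0  1  2  2  3  3  3  3  3  3  3
 F  0  0  1  2  2  3  4  4  4  4  4  4
 V  0  0  1  2  2  3  4  5  5  5  5  5
 L  0  0  1  2  2  3  4  5  5  6  6  6
 V  0  0  1  2  2  3  4  5  5  6  7  7
 L  0  0  1  2  2  3  4  5  5  6  7  7
 T  0  0  1  2  2  3  4  5  5  6  7  7
 A  0  1  1  2  3  3  4  5  6  6  7  8
 L  0  1  1  2  3  3  4  5  6  7  7  8
dp[12][11] = 8. One LCS (by backtracking along matches): TLTFVLVA.

8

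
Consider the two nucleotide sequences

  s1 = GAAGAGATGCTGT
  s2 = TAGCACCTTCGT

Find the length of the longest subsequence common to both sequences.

7

Match A at s1[3]=s2[2], then G at s1[4]=s2[3], then A at s1[5]=s2[5], then T at s1[8]=s2[9], then C at s1[10]=s2[10], then G at s1[12]=s2[11], then T at s1[13]=s2[12] — 7 bases in the same relative order in both. Since dp[13][12] = 7, nothing longer is possible.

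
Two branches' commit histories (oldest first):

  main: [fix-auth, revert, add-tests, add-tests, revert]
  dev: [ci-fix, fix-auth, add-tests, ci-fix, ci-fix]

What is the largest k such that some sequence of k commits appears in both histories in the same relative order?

2

Pick fix-auth (main #1, dev #2), add-tests (main #3, dev #3); all 2 commits appear in both, in order. The LCS DP gives dp[5][5] = 2, so this is optimal.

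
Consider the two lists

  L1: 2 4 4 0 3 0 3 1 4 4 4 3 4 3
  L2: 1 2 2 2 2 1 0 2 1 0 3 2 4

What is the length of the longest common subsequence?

Match 2 at L1[1]=L2[5], 0 at L1[4]=L2[7], 0 at L1[6]=L2[10], 3 at L1[7]=L2[11], 4 at L1[13]=L2[13] — 5 values in the same relative order in both. dp[14][13] = 5 confirms this is the maximum.

5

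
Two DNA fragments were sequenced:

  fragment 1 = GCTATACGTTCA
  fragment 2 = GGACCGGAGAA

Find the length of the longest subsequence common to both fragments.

Let dp[i][j] be the LCS length of the first i bases of fragment 1 and the first j bases of fragment 2. dp[i][j] = dp[i-1][j-1]+1 when the i-th and j-th bases match, else max(dp[i-1][j], dp[i][j-1]).
    ·  G  G  A  C  C  G  G  A  G  A  A
 ·  0  0  0  0  0  0  0  0  0  0  0  0
 G  0  1  1  1  1  1  1  1  1  1  1  1
 C  0  1  1  1  2  2  2  2  2  2  2  2
 T  0  1  1  1  2  2  2  2  2  2  2  2
 A  0  1  1  2  2  2  2  2  3  3  3  3
 T  0  1  1  2  2  2  2  2  3  3  3  3
 A  0  1  1  2  2  2  2  2  3  3  4  4
 C  0  1  1  2  3  3  3  3  3  3  4  4
 G  0  1  2  2  3  3  4  4  4  4  4  4
 T  0  1  2  2  3  3  4  4  4  4  4  4
 T  0  1  2  2  3  3  4  4  4  4  4  4
 C  0  1  2  2  3  4  4  4  4  4  4  4
 A  0  1  2  3  3  4  4  4  5  5  5  5
dp[12][11] = 5. One LCS (by backtracking along matches): GCAAA.

5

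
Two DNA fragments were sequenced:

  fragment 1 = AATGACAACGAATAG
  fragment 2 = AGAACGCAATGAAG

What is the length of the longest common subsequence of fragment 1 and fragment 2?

11

Pick A [2,1], then G [4,2], then A [7,3], then A [8,4], then C [9,5], then G [10,6], then A [11,8], then A [12,9], then T [13,10], then A [14,13], then G [15,14]; all 11 bases appear in both, in order. dp[15][14] = 11 confirms this is the maximum.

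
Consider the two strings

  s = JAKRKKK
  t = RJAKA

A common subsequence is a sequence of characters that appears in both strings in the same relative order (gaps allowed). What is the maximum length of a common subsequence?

Let dp[i][j] be the LCS length of the first i characters of s and the first j characters of t. dp[i][j] = dp[i-1][j-1]+1 when the i-th and j-th characters match, else max(dp[i-1][j], dp[i][j-1]).
    ·  R  J  A  K  A
 ·  0  0  0  0  0  0
 J  0  0  1  1  1  1
 A  0  0  1  2  2  2
 K  0  0  1  2  3  3
 R  0  1  1  2  3  3
 K  0  1  1  2  3  3
 K  0  1  1  2  3  3
 K  0  1  1  2  3  3
dp[7][5] = 3. One LCS (by backtracking along matches): JAK.

3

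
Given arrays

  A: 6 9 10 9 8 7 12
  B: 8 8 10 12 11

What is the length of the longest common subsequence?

One common subsequence of length 2: 10 (A #3, B #3); then 12 (A #7, B #4). dp[7][5] = 2 confirms this is the maximum.

2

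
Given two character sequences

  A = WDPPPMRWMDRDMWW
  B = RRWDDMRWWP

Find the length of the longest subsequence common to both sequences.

7

Let dp[i][j] be the LCS length of the first i characters of A and the first j characters of B. dp[i][j] = dp[i-1][j-1]+1 when the i-th and j-th characters match, else max(dp[i-1][j], dp[i][j-1]).
    ·  R  R  W  D  D  M  R  W  W  P
 ·  0  0  0  0  0  0  0  0  0  0  0
 W  0  0  0  1  1  1  1  1  1  1  1
 D  0  0  0  1  2  2  2  2  2  2  2
 P  0  0  0  1  2  2  2  2  2  2  3
 P  0  0  0  1  2  2  2  2  2  2  3
 P  0  0  0  1  2  2  2  2  2  2  3
 M  0  0  0  1  2  2  3  3  3  3  3
 R  0  1  1  1  2  2  3  4  4  4  4
 W  0  1  1  2  2  2  3  4  5  5  5
 M  0  1  1  2  2  2  3  4  5  5  5
 D  0  1  1  2  3  3  3  4  5  5  5
 R  0  1  2  2  3  3  3  4  5  5  5
 D  0  1  2  2  3  4  4  4  5  5  5
 M  0  1  2  2  3  4  5  5  5  5  5
 W  0  1  2  3  3  4  5  5  6  6  6
 W  0  1  2  3  3  4  5  5  6  7  7
dp[15][10] = 7. One LCS (by backtracking along matches): RWDDMWW.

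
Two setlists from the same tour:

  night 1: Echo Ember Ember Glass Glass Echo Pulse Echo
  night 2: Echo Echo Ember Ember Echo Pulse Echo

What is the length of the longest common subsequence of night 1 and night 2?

Pick Echo (night 1 #1, night 2 #2), Ember (night 1 #2, night 2 #3), Ember (night 1 #3, night 2 #4), Echo (night 1 #6, night 2 #5), Pulse (night 1 #7, night 2 #6), Echo (night 1 #8, night 2 #7); all 6 songs appear in both, in order. dp[8][7] = 6 confirms this is the maximum.

6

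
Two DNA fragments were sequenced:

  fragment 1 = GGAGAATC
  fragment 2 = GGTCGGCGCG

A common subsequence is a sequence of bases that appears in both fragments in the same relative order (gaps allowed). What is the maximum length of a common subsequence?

4

Let dp[i][j] be the LCS length of the first i bases of fragment 1 and the first j bases of fragment 2. dp[i][j] = dp[i-1][j-1]+1 when the i-th and j-th bases match, else max(dp[i-1][j], dp[i][j-1]).
    ·  G  G  T  C  G  G  C  G  C  G
 ·  0  0  0  0  0  0  0  0  0  0  0
 G  0  1  1  1  1  1  1  1  1  1  1
 G  0  1  2  2  2  2  2  2  2  2  2
 A  0  1  2  2  2  2  2  2  2  2  2
 G  0  1  2  2  2  3  3  3  3  3  3
 A  0  1  2  2  2  3  3  3  3  3  3
 A  0  1  2  2  2  3  3  3  3  3  3
 T  0  1  2  3  3  3  3  3  3  3  3
 C  0  1  2  3  4  4  4  4  4  4  4
dp[8][10] = 4. One LCS (by backtracking along matches): GGGC.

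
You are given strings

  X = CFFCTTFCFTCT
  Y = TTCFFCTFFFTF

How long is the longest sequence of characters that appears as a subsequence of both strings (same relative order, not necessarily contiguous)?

Pick C (X #1, Y #3), then F (X #2, Y #4), then F (X #3, Y #5), then C (X #4, Y #6), then T (X #5, Y #7), then F (X #7, Y #9), then F (X #9, Y #10), then T (X #10, Y #11); all 8 characters appear in both, in order, and the DP table's final entry dp[12][12] is also 8, so no common subsequence is longer.

8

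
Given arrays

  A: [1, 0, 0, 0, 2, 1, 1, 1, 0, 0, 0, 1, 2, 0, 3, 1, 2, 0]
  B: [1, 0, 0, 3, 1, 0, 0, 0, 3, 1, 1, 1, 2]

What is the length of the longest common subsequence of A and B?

10

Match 1 (A #1, B #1), then 0 (A #2, B #2), then 0 (A #3, B #3), then 1 (A #8, B #5), then 0 (A #9, B #6), then 0 (A #10, B #7), then 0 (A #11, B #8), then 1 (A #12, B #11), then 1 (A #16, B #12), then 2 (A #17, B #13) — 10 values in the same relative order in both. Since dp[18][13] = 10, nothing longer is possible.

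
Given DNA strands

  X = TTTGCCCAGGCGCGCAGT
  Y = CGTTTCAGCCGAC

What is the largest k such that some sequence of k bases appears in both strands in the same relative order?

10

Match T [1,3], T [2,4], T [3,5], C [7,6], A [8,7], G [10,8], C [11,9], C [13,10], G [14,11], C [15,13] — 10 bases in the same relative order in both, and the DP table's final entry dp[18][13] is also 10, so no common subsequence is longer.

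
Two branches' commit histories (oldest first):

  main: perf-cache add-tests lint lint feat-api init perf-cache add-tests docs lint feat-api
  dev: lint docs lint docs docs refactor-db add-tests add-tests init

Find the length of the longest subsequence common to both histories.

3

Match lint at main[3]=dev[1], then lint at main[4]=dev[3], then init at main[6]=dev[9] — 3 commits in the same relative order in both. The LCS DP gives dp[11][9] = 3, so this is optimal.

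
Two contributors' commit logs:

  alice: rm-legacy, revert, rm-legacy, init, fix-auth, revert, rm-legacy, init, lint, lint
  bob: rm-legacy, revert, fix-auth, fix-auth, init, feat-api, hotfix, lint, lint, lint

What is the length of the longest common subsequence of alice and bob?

Pick rm-legacy at alice[1]=bob[1], then revert at alice[2]=bob[2], then fix-auth at alice[5]=bob[4], then init at alice[8]=bob[5], then lint at alice[9]=bob[9], then lint at alice[10]=bob[10]; all 6 commits appear in both, in order. dp[10][10] = 6 confirms this is the maximum.

6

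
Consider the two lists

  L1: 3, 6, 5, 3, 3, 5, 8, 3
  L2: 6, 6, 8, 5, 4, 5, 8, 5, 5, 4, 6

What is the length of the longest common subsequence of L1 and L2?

4

Pick 6 [2,2] → 5 [3,4] → 5 [6,6] → 8 [7,7]; all 4 values appear in both, in order. Since dp[8][11] = 4, nothing longer is possible.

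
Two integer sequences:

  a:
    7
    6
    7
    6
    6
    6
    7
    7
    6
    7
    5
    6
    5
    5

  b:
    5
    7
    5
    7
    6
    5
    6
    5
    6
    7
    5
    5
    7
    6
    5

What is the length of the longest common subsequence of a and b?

Pick 7 (a #1, b #2), 7 (a #3, b #4), 6 (a #4, b #5), 6 (a #5, b #7), 6 (a #6, b #9), 7 (a #7, b #10), 7 (a #10, b #13), 6 (a #12, b #14), 5 (a #14, b #15); all 9 values appear in both, in order. Since dp[14][15] = 9, nothing longer is possible.

9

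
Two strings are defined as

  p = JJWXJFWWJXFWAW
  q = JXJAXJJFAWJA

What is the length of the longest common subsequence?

Pick J [1,1] → J [2,3] → X [4,5] → J [5,7] → F [6,8] → W [8,10] → J [9,11] → A [13,12]; all 8 characters appear in both, in order. Since dp[14][12] = 8, nothing longer is possible.

8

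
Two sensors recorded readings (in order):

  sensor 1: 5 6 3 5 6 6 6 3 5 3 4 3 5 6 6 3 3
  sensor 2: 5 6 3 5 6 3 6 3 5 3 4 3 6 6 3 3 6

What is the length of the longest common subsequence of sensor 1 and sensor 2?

One common subsequence of length 15: 5 (sensor 1 #1, sensor 2 #1); then 6 (sensor 1 #2, sensor 2 #2); then 3 (sensor 1 #3, sensor 2 #3); then 5 (sensor 1 #4, sensor 2 #4); then 6 (sensor 1 #5, sensor 2 #5); then 6 (sensor 1 #7, sensor 2 #7); then 3 (sensor 1 #8, sensor 2 #8); then 5 (sensor 1 #9, sensor 2 #9); then 3 (sensor 1 #10, sensor 2 #10); then 4 (sensor 1 #11, sensor 2 #11); then 3 (sensor 1 #12, sensor 2 #12); then 6 (sensor 1 #14, sensor 2 #13); then 6 (sensor 1 #15, sensor 2 #14); then 3 (sensor 1 #16, sensor 2 #15); then 3 (sensor 1 #17, sensor 2 #16). The LCS DP gives dp[17][17] = 15, so this is optimal.

15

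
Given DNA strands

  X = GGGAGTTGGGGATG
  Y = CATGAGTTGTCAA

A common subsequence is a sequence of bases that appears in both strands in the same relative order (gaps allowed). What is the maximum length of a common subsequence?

7

Match G [3,4], then A [4,5], then G [5,6], then T [6,7], then T [7,8], then G [8,9], then A [12,13] — 7 bases in the same relative order in both. The LCS DP gives dp[14][13] = 7, so this is optimal.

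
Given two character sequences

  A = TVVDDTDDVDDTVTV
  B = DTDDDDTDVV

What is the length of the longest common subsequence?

9

Match D [5,1], T [6,2], D [7,3], D [8,4], D [10,5], D [11,6], T [12,7], V [13,9], V [15,10] — 9 characters in the same relative order in both. dp[15][10] = 9 confirms this is the maximum.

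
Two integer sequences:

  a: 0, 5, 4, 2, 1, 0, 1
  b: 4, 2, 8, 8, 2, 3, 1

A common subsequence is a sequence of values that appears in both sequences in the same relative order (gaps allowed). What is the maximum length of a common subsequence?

Let dp[i][j] be the LCS length of the first i values of a and the first j values of b. dp[i][j] = dp[i-1][j-1]+1 when the i-th and j-th values match, else max(dp[i-1][j], dp[i][j-1]).
    ·  4  2  8  8  2  3  1
 ·  0  0  0  0  0  0  0  0
 0  0  0  0  0  0  0  0  0
 5  0  0  0  0  0  0  0  0
 4  0  1  1  1  1  1  1  1
 2  0  1  2  2  2  2  2  2
 1  0  1  2  2  2  2  2  3
 0  0  1  2  2  2  2  2  3
 1  0  1  2  2  2  2  2  3
dp[7][7] = 3. One LCS (by backtracking along matches): 4, 2, 1.

3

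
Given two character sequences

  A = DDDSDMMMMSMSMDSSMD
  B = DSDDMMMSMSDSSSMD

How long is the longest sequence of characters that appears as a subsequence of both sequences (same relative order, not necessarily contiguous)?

14

Taking D at A[1]=B[1], then D at A[3]=B[3], then D at A[5]=B[4], then M at A[7]=B[5], then M at A[8]=B[6], then M at A[9]=B[7], then S at A[10]=B[8], then M at A[11]=B[9], then S at A[12]=B[10], then D at A[14]=B[11], then S at A[15]=B[13], then S at A[16]=B[14], then M at A[17]=B[15], then D at A[18]=B[16] gives a common subsequence of length 14. The LCS DP gives dp[18][16] = 14, so this is optimal.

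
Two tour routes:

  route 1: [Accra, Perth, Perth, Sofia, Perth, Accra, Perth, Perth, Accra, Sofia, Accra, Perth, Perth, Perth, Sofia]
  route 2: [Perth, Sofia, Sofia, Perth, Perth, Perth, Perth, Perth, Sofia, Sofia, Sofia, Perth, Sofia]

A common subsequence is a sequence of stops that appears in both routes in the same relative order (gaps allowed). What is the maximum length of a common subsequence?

9

Taking Perth (route 1 #2, route 2 #1), then Sofia (route 1 #4, route 2 #3), then Perth (route 1 #5, route 2 #4), then Perth (route 1 #7, route 2 #5), then Perth (route 1 #8, route 2 #6), then Perth (route 1 #12, route 2 #7), then Perth (route 1 #13, route 2 #8), then Perth (route 1 #14, route 2 #12), then Sofia (route 1 #15, route 2 #13) gives a common subsequence of length 9. Since dp[15][13] = 9, nothing longer is possible.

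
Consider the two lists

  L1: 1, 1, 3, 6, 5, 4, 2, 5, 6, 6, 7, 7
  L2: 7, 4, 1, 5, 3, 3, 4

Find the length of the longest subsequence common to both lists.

Let dp[i][j] be the LCS length of the first i values of L1 and the first j values of L2. dp[i][j] = dp[i-1][j-1]+1 when the i-th and j-th values match, else max(dp[i-1][j], dp[i][j-1]).
    ·  7  4  1  5  3  3  4
 ·  0  0  0  0  0  0  0  0
 1  0  0  0  1  1  1  1  1
 1  0  0  0  1  1  1  1  1
 3  0  0  0  1  1  2  2  2
 6  0  0  0  1  1  2  2  2
 5  0  0  0  1  2  2  2  2
 4  0  0  1  1  2  2  2  3
 2  0  0  1  1  2  2  2  3
 5  0  0  1  1  2  2  2  3
 6  0  0  1  1  2  2  2  3
 6  0  0  1  1  2  2  2  3
 7  0  1  1  1  2  2  2  3
 7  0  1  1  1  2  2  2  3
dp[12][7] = 3. One LCS (by backtracking along matches): 1, 3, 4.

3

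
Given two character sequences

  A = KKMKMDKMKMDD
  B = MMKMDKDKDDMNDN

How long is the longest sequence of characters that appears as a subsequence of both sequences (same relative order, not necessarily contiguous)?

Pick M (A #3, B #2) → K (A #4, B #3) → M (A #5, B #4) → D (A #6, B #5) → K (A #7, B #6) → K (A #9, B #8) → M (A #10, B #11) → D (A #11, B #13); all 8 characters appear in both, in order. dp[12][14] = 8 confirms this is the maximum.

8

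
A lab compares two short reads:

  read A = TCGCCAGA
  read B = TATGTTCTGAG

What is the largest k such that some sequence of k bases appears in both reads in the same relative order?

Let dp[i][j] be the LCS length of the first i bases of read A and the first j bases of read B. dp[i][j] = dp[i-1][j-1]+1 when the i-th and j-th bases match, else max(dp[i-1][j], dp[i][j-1]).
    ·  T  A  T  G  T  T  C  T  G  A  G
 ·  0  0  0  0  0  0  0  0  0  0  0  0
 T  0  1  1  1  1  1  1  1  1  1  1  1
 C  0  1  1  1  1  1  1  2  2  2  2  2
 G  0  1  1  1  2  2  2  2  2  3  3  3
 C  0  1  1  1  2  2  2  3  3  3  3  3
 C  0  1  1  1  2  2  2  3  3  3  3  3
 A  0  1  2  2  2  2  2  3  3  3  4  4
 G  0  1  2  2  3  3  3  3  3  4  4  5
 A  0  1  2  2  3  3  3  3  3  4  5  5
dp[8][11] = 5. One LCS (by backtracking along matches): TCGAG.

5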